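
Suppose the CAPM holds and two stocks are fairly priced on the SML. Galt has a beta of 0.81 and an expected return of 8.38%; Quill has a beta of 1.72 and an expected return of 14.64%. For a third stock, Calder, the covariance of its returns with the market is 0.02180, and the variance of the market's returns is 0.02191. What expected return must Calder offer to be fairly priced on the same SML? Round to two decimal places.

MRP = (14.64% − 8.38%) / (1.72 − 0.81) = 6.8791%
R_f = 8.38% − 0.81 × 6.8791% = 2.8079%
β_Calder = Cov / Var(R_m) = 0.02180 / 0.02191 = 0.9950
E(R_Calder) = R_f + β × MRP = 2.8079% + 0.9950 × 6.8791% = 9.65%

9.65%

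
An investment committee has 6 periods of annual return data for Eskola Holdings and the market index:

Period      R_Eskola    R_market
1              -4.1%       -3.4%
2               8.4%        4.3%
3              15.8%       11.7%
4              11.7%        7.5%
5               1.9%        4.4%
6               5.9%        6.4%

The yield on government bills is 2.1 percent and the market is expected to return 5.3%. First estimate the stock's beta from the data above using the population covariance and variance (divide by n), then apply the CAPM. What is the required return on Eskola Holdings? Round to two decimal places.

Mean R_i = (-4.1 + 8.4 + 15.8 + 11.7 + 1.9 + 5.9) / 6 = 6.6000%
Mean R_m = (-3.4 + 4.3 + 11.7 + 7.5 + 4.4 + 6.4) / 6 = 5.1500%
Σ(R_i − R̄_i)(R_m − R̄_m) = 164.8500  ⇒  Cov = 164.8500 / 6 = 27.4750
Σ(R_m − R̄_m)² = 124.3750  ⇒  Var(R_m) = 124.3750 / 6 = 20.7292
β = Cov / Var(R_m) = 27.4750 / 20.7292 = 1.3254
MRP = 5.3% − 2.1% = 3.20%
E(R) = R_f + β × MRP = 2.1% + 1.3254 × 3.2% = 6.34%

6.34%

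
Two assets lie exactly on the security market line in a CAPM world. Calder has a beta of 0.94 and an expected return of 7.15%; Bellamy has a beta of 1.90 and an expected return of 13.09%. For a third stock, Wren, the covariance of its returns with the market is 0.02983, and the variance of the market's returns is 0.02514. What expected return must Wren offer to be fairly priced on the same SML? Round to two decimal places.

8.68%

MRP = (13.09% − 7.15%) / (1.90 − 0.94) = 6.1875%
R_f = 7.15% − 0.94 × 6.1875% = 1.3338%
β_Wren = Cov / Var(R_m) = 0.02983 / 0.02514 = 1.1866
E(R_Wren) = R_f + β × MRP = 1.3338% + 1.1866 × 6.1875% = 8.68%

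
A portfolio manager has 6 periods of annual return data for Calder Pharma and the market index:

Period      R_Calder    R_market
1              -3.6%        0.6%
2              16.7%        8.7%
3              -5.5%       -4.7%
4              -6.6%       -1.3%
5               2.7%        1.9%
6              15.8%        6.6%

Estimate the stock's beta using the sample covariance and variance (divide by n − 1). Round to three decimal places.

2.008

Mean R_i = (-3.6 + 16.7 − 5.5 − 6.6 + 2.7 + 15.8) / 6 = 3.2500%
Mean R_m = (0.6 + 8.7 − 4.7 − 1.3 + 1.9 + 6.6) / 6 = 1.9667%
Σ(R_i − R̄_i)(R_m − R̄_m) = 248.6200  ⇒  Cov = 248.6200 / 5 = 49.7240
Σ(R_m − R̄_m)² = 123.7933  ⇒  Var(R_m) = 123.7933 / 5 = 24.7587
β = Cov / Var(R_m) = 49.7240 / 24.7587 = 2.0083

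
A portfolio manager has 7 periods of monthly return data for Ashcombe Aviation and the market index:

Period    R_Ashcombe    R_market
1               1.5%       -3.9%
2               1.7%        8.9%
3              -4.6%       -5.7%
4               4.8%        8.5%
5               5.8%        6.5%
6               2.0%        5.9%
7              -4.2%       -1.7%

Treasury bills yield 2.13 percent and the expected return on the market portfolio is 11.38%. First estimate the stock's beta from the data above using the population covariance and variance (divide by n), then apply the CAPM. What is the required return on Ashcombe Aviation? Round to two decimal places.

6.73%

Mean R_i = (1.5 + 1.7 − 4.6 + 4.8 + 5.8 + 2.0 − 4.2) / 7 = 1.0000%
Mean R_m = (-3.9 + 8.9 − 5.7 + 8.5 + 6.5 + 5.9 − 1.7) / 7 = 2.6429%
Σ(R_i − R̄_i)(R_m − R̄_m) = 114.4400  ⇒  Cov = 114.4400 / 7 = 16.3486
Σ(R_m − R̄_m)² = 230.2171  ⇒  Var(R_m) = 230.2171 / 7 = 32.8882
β = Cov / Var(R_m) = 16.3486 / 32.8882 = 0.4971
MRP = 11.38% − 2.13% = 9.25%
E(R) = R_f + β × MRP = 2.13% + 0.4971 × 9.25% = 6.73%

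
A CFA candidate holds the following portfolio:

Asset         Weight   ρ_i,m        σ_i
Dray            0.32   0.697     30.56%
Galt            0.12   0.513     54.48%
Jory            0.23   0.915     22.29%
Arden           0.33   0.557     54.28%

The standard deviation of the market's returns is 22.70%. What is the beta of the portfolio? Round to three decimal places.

β_Dray = 0.697 × 30.56% / 22.70% = 0.9383
β_Galt = 0.513 × 54.48% / 22.70% = 1.2312
β_Jory = 0.915 × 22.29% / 22.70% = 0.8985
β_Arden = 0.557 × 54.28% / 22.70% = 1.3319
β_P = Σ w_i β_i = 0.32×0.9383 + 0.12×1.2312 + 0.23×0.8985 + 0.33×1.3319 = 1.0942

1.094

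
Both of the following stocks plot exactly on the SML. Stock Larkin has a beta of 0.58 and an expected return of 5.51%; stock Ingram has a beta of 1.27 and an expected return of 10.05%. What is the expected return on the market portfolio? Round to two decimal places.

8.27%

Both satisfy E(R) = R_f + β·MRP, so the slope of the SML is
MRP = (10.05% − 5.51%) / (1.27 − 0.58) = 4.54% / 0.69 = 6.5797%
R_f = E(R_Larkin) − β_Larkin·MRP = 5.51% − 0.58 × 6.5797% = 1.6938%
E(R_m) = R_f + MRP = 1.6938% + 6.5797% = 8.27%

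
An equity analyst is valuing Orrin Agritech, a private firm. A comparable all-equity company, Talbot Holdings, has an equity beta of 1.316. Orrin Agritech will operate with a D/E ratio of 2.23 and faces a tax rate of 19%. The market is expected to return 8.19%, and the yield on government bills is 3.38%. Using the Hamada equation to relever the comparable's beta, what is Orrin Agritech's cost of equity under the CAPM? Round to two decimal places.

21.14%

β_L = β_U × [1 + (1 − t)(D/E)] = 1.316 × [1 + (1 − 0.19) × 2.23]
    = 1.316 × [1 + 0.81 × 2.23] = 1.316 × 2.8063 = 3.6931
MRP = 8.19% − 3.38% = 4.81%
E(R) = R_f + β_L × MRP = 3.38% + 3.6931 × 4.81% = 21.14%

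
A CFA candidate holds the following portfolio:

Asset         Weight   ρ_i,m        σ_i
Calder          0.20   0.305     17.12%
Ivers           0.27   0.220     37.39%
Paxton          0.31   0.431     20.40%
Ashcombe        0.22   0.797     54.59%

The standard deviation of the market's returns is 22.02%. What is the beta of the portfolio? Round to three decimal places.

0.707

β_Calder = 0.305 × 17.12% / 22.02% = 0.2371
β_Ivers = 0.220 × 37.39% / 22.02% = 0.3736
β_Paxton = 0.431 × 20.40% / 22.02% = 0.3993
β_Ashcombe = 0.797 × 54.59% / 22.02% = 1.9759
β_P = Σ w_i β_i = 0.20×0.2371 + 0.27×0.3736 + 0.31×0.3993 + 0.22×1.9759 = 0.7068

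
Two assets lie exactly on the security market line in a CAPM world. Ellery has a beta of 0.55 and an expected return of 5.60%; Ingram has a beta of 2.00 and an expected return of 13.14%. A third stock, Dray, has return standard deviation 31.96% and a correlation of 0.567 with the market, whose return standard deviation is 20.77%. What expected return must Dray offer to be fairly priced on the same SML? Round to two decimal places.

7.28%

MRP = (13.14% − 5.60%) / (2.00 − 0.55) = 5.2000%
R_f = 5.60% − 0.55 × 5.2000% = 2.7400%
β_Dray = ρ·σ_i/σ_m = 0.567 × 31.96 / 20.77 = 0.8725
E(R_Dray) = R_f + β × MRP = 2.7400% + 0.8725 × 5.2000% = 7.28%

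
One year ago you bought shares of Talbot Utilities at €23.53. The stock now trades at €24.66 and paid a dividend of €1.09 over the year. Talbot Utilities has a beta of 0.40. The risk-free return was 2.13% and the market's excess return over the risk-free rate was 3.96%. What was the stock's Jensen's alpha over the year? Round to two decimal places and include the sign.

+5.72%

Realised HPR = (P1 + D1 − P0) / P0 = (24.66 + 1.09 − 23.53) / 23.53 = 2.22 / 23.53 = 9.4348%
CAPM required = R_f + β·MRP = 2.13% + 0.40 × 3.96% = 3.7140%
α = realised − required = 9.4348% − 3.7140% = +5.72%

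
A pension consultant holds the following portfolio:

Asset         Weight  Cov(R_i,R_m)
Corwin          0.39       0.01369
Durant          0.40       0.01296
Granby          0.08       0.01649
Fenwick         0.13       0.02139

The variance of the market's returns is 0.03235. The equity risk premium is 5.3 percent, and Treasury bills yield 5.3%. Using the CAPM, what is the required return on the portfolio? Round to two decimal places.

7.70%

β_Corwin = 0.01369 / 0.03235 = 0.4232
β_Durant = 0.01296 / 0.03235 = 0.4006
β_Granby = 0.01649 / 0.03235 = 0.5097
β_Fenwick = 0.02139 / 0.03235 = 0.6612
β_P = Σ w_i β_i = 0.39×0.4232 + 0.40×0.4006 + 0.08×0.5097 + 0.13×0.6612 = 0.4520
E(R_P) = R_f + β_P × MRP = 5.3% + 0.4520 × 5.3% = 7.70%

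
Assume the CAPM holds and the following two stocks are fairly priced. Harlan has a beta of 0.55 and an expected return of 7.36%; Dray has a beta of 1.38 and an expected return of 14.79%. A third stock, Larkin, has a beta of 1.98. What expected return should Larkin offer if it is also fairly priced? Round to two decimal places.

MRP (SML slope) = (14.79% − 7.36%) / (1.38 − 0.55) = 7.43% / 0.83 = 8.9518%
R_f (intercept) = 7.36% − 0.55 × 8.9518% = 2.4365%
E(R_Larkin) = R_f + β × MRP = 2.4365% + 1.98 × 8.9518% = 20.16%

20.16%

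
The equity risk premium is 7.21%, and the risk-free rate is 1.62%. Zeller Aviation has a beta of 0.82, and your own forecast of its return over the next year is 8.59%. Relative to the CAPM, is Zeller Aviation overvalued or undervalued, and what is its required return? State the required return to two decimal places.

Required return = R_f + β·MRP = 1.62% + 0.82 × 7.21% = 7.53%
Forecast 8.59% > required 7.53% → the stock plots above the SML → undervalued.

Undervalued; required return 7.53%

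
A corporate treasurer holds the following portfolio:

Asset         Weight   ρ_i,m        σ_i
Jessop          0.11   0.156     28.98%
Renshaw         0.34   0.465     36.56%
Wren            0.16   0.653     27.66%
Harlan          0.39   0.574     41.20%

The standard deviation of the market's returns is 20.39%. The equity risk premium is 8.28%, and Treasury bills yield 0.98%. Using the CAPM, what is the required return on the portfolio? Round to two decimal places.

8.45%

β_Jessop = 0.156 × 28.98% / 20.39% = 0.2217
β_Renshaw = 0.465 × 36.56% / 20.39% = 0.8338
β_Wren = 0.653 × 27.66% / 20.39% = 0.8858
β_Harlan = 0.574 × 41.20% / 20.39% = 1.1598
β_P = Σ w_i β_i = 0.11×0.2217 + 0.34×0.8338 + 0.16×0.8858 + 0.39×1.1598 = 0.9019
E(R_P) = R_f + β_P × MRP = 0.98% + 0.9019 × 8.28% = 8.45%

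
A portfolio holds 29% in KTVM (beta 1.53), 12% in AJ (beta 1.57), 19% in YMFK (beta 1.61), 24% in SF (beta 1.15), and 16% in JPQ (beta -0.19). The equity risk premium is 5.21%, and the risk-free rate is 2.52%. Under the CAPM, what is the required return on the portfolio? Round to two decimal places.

β_P = Σ w_i β_i = 0.29×1.53 + 0.12×1.57 + 0.19×1.61 + 0.24×1.15 + 0.16×-0.19 = 1.1836
E(R_P) = R_f + β_P × MRP = 2.52% + 1.1836 × 5.21% = 8.69%

8.69%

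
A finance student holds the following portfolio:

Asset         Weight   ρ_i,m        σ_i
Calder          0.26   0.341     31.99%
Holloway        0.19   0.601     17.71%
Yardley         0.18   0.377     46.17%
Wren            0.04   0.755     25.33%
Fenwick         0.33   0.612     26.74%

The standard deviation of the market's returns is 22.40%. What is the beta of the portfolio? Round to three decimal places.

0.632

β_Calder = 0.341 × 31.99% / 22.40% = 0.4870
β_Holloway = 0.601 × 17.71% / 22.40% = 0.4752
β_Yardley = 0.377 × 46.17% / 22.40% = 0.7771
β_Wren = 0.755 × 25.33% / 22.40% = 0.8538
β_Fenwick = 0.612 × 26.74% / 22.40% = 0.7306
β_P = Σ w_i β_i = 0.26×0.4870 + 0.19×0.4752 + 0.18×0.7771 + 0.04×0.8538 + 0.33×0.7306 = 0.6320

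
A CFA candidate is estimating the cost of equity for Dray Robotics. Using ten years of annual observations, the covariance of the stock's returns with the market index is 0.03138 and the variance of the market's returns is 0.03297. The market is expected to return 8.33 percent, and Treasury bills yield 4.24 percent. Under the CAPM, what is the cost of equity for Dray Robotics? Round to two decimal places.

8.13%

β = Cov(R_i, R_m) / Var(R_m) = 0.03138 / 0.03297 = 0.9518
MRP = 8.33% − 4.24% = 4.09%
E(R) = R_f + β × MRP = 4.24% + 0.9518 × 4.09% = 8.13%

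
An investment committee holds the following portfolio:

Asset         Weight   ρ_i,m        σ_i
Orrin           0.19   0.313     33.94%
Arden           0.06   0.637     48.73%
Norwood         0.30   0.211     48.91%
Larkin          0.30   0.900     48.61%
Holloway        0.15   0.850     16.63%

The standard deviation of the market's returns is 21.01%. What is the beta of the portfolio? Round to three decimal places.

β_Orrin = 0.313 × 33.94% / 21.01% = 0.5056
β_Arden = 0.637 × 48.73% / 21.01% = 1.4774
β_Norwood = 0.211 × 48.91% / 21.01% = 0.4912
β_Larkin = 0.900 × 48.61% / 21.01% = 2.0823
β_Holloway = 0.850 × 16.63% / 21.01% = 0.6728
β_P = Σ w_i β_i = 0.19×0.5056 + 0.06×1.4774 + 0.30×0.4912 + 0.30×2.0823 + 0.15×0.6728 = 1.0577

1.058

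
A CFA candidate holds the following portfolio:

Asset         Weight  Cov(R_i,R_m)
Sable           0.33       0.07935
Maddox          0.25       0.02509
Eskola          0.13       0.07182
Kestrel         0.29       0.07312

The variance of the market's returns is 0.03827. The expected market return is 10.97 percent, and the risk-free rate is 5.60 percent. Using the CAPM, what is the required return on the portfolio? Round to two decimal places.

β_Sable = 0.07935 / 0.03827 = 2.0734
β_Maddox = 0.02509 / 0.03827 = 0.6556
β_Eskola = 0.07182 / 0.03827 = 1.8767
β_Kestrel = 0.07312 / 0.03827 = 1.9106
β_P = Σ w_i β_i = 0.33×2.0734 + 0.25×0.6556 + 0.13×1.8767 + 0.29×1.9106 = 1.6462
MRP = 10.97% − 5.60% = 5.37%
E(R_P) = R_f + β_P × MRP = 5.60% + 1.6462 × 5.37% = 14.44%

14.44%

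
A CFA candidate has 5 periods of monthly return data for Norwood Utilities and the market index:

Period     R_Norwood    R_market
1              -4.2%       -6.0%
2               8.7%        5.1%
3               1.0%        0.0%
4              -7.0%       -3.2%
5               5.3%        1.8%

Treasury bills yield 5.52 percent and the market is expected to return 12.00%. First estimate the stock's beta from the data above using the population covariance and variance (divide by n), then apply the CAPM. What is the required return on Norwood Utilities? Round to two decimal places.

14.51%

Mean R_i = (-4.2 + 8.7 + 1.0 − 7.0 + 5.3) / 5 = 0.7600%
Mean R_m = (-6.0 + 5.1 + 0.0 − 3.2 + 1.8) / 5 = -0.4600%
Σ(R_i − R̄_i)(R_m − R̄_m) = 103.2580  ⇒  Cov = 103.2580 / 5 = 20.6516
Σ(R_m − R̄_m)² = 74.4320  ⇒  Var(R_m) = 74.4320 / 5 = 14.8864
β = Cov / Var(R_m) = 20.6516 / 14.8864 = 1.3873
MRP = 12.00% − 5.52% = 6.48%
E(R) = R_f + β × MRP = 5.52% + 1.3873 × 6.48% = 14.51%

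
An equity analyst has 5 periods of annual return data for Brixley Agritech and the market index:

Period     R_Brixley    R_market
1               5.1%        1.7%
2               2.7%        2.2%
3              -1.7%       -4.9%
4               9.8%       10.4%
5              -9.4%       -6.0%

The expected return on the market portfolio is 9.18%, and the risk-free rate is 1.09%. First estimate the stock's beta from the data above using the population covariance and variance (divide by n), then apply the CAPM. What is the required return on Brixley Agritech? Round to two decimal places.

Mean R_i = (5.1 + 2.7 − 1.7 + 9.8 − 9.4) / 5 = 1.3000%
Mean R_m = (1.7 + 2.2 − 4.9 + 10.4 − 6.0) / 5 = 0.6800%
Σ(R_i − R̄_i)(R_m − R̄_m) = 176.8400  ⇒  Cov = 176.8400 / 5 = 35.3680
Σ(R_m − R̄_m)² = 173.5880  ⇒  Var(R_m) = 173.5880 / 5 = 34.7176
β = Cov / Var(R_m) = 35.3680 / 34.7176 = 1.0187
MRP = 9.18% − 1.09% = 8.09%
E(R) = R_f + β × MRP = 1.09% + 1.0187 × 8.09% = 9.33%

9.33%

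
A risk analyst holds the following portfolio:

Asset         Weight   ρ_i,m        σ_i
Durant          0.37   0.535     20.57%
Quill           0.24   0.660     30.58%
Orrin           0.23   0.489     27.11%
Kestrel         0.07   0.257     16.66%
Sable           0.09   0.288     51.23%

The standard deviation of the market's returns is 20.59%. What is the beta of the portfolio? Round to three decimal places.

β_Durant = 0.535 × 20.57% / 20.59% = 0.5345
β_Quill = 0.660 × 30.58% / 20.59% = 0.9802
β_Orrin = 0.489 × 27.11% / 20.59% = 0.6438
β_Kestrel = 0.257 × 16.66% / 20.59% = 0.2079
β_Sable = 0.288 × 51.23% / 20.59% = 0.7166
β_P = Σ w_i β_i = 0.37×0.5345 + 0.24×0.9802 + 0.23×0.6438 + 0.07×0.2079 + 0.09×0.7166 = 0.6601

0.660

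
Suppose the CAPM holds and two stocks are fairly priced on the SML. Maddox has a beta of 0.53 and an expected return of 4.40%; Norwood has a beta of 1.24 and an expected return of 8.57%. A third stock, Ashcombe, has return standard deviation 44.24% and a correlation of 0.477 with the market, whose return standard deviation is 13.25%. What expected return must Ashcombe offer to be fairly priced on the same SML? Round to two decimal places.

10.64%

MRP = (8.57% − 4.40%) / (1.24 − 0.53) = 5.8732%
R_f = 4.40% − 0.53 × 5.8732% = 1.2872%
β_Ashcombe = ρ·σ_i/σ_m = 0.477 × 44.24 / 13.25 = 1.5926
E(R_Ashcombe) = R_f + β × MRP = 1.2872% + 1.5926 × 5.8732% = 10.64%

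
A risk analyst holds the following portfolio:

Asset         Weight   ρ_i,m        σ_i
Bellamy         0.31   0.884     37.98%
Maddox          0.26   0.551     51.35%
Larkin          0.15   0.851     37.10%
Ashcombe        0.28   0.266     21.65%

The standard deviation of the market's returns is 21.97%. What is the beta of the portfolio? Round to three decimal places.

1.098

β_Bellamy = 0.884 × 37.98% / 21.97% = 1.5282
β_Maddox = 0.551 × 51.35% / 21.97% = 1.2878
β_Larkin = 0.851 × 37.10% / 21.97% = 1.4371
β_Ashcombe = 0.266 × 21.65% / 21.97% = 0.2621
β_P = Σ w_i β_i = 0.31×1.5282 + 0.26×1.2878 + 0.15×1.4371 + 0.28×0.2621 = 1.0975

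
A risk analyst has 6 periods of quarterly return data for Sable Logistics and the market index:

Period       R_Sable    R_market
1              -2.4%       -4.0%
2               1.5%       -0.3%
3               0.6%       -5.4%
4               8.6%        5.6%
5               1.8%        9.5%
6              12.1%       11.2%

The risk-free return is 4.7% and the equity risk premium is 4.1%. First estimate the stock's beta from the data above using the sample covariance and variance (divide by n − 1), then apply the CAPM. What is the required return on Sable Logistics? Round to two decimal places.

Mean R_i = (-2.4 + 1.5 + 0.6 + 8.6 + 1.8 + 12.1) / 6 = 3.7000%
Mean R_m = (-4.0 − 0.3 − 5.4 + 5.6 + 9.5 + 11.2) / 6 = 2.7667%
Σ(R_i − R̄_i)(R_m − R̄_m) = 145.2700  ⇒  Cov = 145.2700 / 5 = 29.0540
Σ(R_m − R̄_m)² = 246.3733  ⇒  Var(R_m) = 246.3733 / 5 = 49.2747
β = Cov / Var(R_m) = 29.0540 / 49.2747 = 0.5896
E(R) = R_f + β × MRP = 4.7% + 0.5896 × 4.1% = 7.12%

7.12%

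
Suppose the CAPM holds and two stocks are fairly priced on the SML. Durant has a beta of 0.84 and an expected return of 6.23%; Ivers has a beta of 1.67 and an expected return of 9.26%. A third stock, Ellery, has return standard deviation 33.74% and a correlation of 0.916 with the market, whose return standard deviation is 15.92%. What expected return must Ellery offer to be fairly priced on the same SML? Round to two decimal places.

MRP = (9.26% − 6.23%) / (1.67 − 0.84) = 3.6506%
R_f = 6.23% − 0.84 × 3.6506% = 3.1635%
β_Ellery = ρ·σ_i/σ_m = 0.916 × 33.74 / 15.92 = 1.9413
E(R_Ellery) = R_f + β × MRP = 3.1635% + 1.9413 × 3.6506% = 10.25%

10.25%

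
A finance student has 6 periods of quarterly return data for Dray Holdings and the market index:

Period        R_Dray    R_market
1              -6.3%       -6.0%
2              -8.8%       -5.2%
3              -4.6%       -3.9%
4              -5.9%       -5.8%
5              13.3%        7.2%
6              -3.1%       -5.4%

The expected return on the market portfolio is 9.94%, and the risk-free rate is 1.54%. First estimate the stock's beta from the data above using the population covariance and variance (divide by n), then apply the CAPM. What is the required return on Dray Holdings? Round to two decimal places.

Mean R_i = (-6.3 − 8.8 − 4.6 − 5.9 + 13.3 − 3.1) / 6 = -2.5667%
Mean R_m = (-6.0 − 5.2 − 3.9 − 5.8 + 7.2 − 5.4) / 6 = -3.1833%
Σ(R_i − R̄_i)(R_m − R̄_m) = 199.1967  ⇒  Cov = 199.1967 / 6 = 33.1995
Σ(R_m − R̄_m)² = 132.0883  ⇒  Var(R_m) = 132.0883 / 6 = 22.0147
β = Cov / Var(R_m) = 33.1995 / 22.0147 = 1.5081
MRP = 9.94% − 1.54% = 8.40%
E(R) = R_f + β × MRP = 1.54% + 1.5081 × 8.40% = 14.21%

14.21%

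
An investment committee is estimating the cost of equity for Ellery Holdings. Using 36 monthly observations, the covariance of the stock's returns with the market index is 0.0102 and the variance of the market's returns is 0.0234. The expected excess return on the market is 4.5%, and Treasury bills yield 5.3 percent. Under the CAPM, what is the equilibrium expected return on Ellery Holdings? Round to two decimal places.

7.26%

β = Cov(R_i, R_m) / Var(R_m) = 0.0102 / 0.0234 = 0.4359
E(R) = R_f + β × MRP = 5.3% + 0.4359 × 4.5% = 7.26%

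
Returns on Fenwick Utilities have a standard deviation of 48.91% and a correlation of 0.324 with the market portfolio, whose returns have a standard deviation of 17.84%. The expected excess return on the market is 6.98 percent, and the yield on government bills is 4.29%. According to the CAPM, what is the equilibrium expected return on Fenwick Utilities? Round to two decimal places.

10.49%

β = ρ × σ_i / σ_m = 0.324 × 48.91% / 17.84% = 0.8883
E(R) = 4.29% + 0.8883 × 6.98% = 10.49%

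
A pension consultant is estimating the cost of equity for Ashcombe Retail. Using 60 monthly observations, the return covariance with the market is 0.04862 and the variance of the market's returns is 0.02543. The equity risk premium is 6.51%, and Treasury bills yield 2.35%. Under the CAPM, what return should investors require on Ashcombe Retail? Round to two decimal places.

14.80%

β = Cov(R_i, R_m) / Var(R_m) = 0.04862 / 0.02543 = 1.9119
E(R) = R_f + β × MRP = 2.35% + 1.9119 × 6.51% = 14.80%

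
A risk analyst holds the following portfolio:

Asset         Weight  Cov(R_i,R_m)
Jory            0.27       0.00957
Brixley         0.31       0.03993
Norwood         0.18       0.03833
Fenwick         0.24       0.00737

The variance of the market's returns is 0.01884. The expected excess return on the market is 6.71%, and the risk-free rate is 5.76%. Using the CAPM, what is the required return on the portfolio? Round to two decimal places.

14.18%

β_Jory = 0.00957 / 0.01884 = 0.5080
β_Brixley = 0.03993 / 0.01884 = 2.1194
β_Norwood = 0.03833 / 0.01884 = 2.0345
β_Fenwick = 0.00737 / 0.01884 = 0.3912
β_P = Σ w_i β_i = 0.27×0.5080 + 0.31×2.1194 + 0.18×2.0345 + 0.24×0.3912 = 1.2543
E(R_P) = R_f + β_P × MRP = 5.76% + 1.2543 × 6.71% = 14.18%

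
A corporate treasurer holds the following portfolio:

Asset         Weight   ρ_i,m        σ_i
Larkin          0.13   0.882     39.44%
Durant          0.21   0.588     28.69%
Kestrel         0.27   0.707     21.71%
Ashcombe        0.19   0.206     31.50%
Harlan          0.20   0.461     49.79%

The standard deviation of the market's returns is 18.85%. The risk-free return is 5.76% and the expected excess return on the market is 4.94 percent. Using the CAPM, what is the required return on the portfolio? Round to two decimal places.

β_Larkin = 0.882 × 39.44% / 18.85% = 1.8454
β_Durant = 0.588 × 28.69% / 18.85% = 0.8949
β_Kestrel = 0.707 × 21.71% / 18.85% = 0.8143
β_Ashcombe = 0.206 × 31.50% / 18.85% = 0.3442
β_Harlan = 0.461 × 49.79% / 18.85% = 1.2177
β_P = Σ w_i β_i = 0.13×1.8454 + 0.21×0.8949 + 0.27×0.8143 + 0.19×0.3442 + 0.20×1.2177 = 0.9566
E(R_P) = R_f + β_P × MRP = 5.76% + 0.9566 × 4.94% = 10.49%

10.49%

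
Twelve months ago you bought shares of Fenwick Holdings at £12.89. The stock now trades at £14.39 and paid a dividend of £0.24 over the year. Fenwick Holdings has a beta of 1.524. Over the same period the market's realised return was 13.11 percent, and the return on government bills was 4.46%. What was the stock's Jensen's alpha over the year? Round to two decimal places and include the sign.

Realised HPR = (P1 + D1 − P0) / P0 = (14.39 + 0.24 − 12.89) / 12.89 = 1.74 / 12.89 = 13.4988%
MRP = 13.11% − 4.46% = 8.65%
CAPM required = R_f + β·MRP = 4.46% + 1.524 × 8.65% = 17.64260%
α = realised − required = 13.4988% − 17.64260% = -4.14%

-4.14%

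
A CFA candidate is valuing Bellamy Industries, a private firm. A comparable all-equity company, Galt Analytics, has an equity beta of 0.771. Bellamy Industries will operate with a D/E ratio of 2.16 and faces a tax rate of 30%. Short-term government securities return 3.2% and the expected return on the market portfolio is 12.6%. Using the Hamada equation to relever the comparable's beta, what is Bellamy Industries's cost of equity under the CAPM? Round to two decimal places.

β_L = β_U × [1 + (1 − t)(D/E)] = 0.771 × [1 + (1 − 0.30) × 2.16]
    = 0.771 × [1 + 0.70 × 2.16] = 0.771 × 2.5120 = 1.9368
MRP = 12.6% − 3.2% = 9.40%
E(R) = R_f + β_L × MRP = 3.2% + 1.9368 × 9.4% = 21.41%

21.41%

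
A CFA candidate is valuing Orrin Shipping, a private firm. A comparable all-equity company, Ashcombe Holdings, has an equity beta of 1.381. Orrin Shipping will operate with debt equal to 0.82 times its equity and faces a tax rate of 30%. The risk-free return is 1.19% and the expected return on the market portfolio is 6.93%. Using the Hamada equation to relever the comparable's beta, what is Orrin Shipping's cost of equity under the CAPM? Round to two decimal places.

β_L = β_U × [1 + (1 − t)(D/E)] = 1.381 × [1 + (1 − 0.30) × 0.82]
    = 1.381 × [1 + 0.70 × 0.82] = 1.381 × 1.5740 = 2.1737
MRP = 6.93% − 1.19% = 5.74%
E(R) = R_f + β_L × MRP = 1.19% + 2.1737 × 5.74% = 13.67%

13.67%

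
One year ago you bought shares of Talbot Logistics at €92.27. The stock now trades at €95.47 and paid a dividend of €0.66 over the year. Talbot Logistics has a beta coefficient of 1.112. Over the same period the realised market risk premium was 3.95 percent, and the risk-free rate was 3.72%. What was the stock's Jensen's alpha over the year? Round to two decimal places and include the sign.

Realised HPR = (P1 + D1 − P0) / P0 = (95.47 + 0.66 − 92.27) / 92.27 = 3.86 / 92.27 = 4.1834%
CAPM required = R_f + β·MRP = 3.72% + 1.112 × 3.95% = 8.11240%
α = realised − required = 4.1834% − 8.11240% = -3.93%

-3.93%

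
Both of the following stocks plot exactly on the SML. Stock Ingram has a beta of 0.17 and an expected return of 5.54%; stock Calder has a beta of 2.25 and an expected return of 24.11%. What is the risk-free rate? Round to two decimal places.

4.02%

Both satisfy E(R) = R_f + β·MRP, so the slope of the SML is
MRP = (24.11% − 5.54%) / (2.25 − 0.17) = 18.57% / 2.08 = 8.9279%
R_f = E(R_Ingram) − β_Ingram·MRP = 5.54% − 0.17 × 8.9279% = 4.0223%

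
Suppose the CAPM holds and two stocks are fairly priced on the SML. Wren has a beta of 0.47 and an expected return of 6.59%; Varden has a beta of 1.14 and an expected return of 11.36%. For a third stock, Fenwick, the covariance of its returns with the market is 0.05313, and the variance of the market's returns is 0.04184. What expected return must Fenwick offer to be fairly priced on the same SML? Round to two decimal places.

MRP = (11.36% − 6.59%) / (1.14 − 0.47) = 7.1194%
R_f = 6.59% − 0.47 × 7.1194% = 3.2439%
β_Fenwick = Cov / Var(R_m) = 0.05313 / 0.04184 = 1.2698
E(R_Fenwick) = R_f + β × MRP = 3.2439% + 1.2698 × 7.1194% = 12.28%

12.28%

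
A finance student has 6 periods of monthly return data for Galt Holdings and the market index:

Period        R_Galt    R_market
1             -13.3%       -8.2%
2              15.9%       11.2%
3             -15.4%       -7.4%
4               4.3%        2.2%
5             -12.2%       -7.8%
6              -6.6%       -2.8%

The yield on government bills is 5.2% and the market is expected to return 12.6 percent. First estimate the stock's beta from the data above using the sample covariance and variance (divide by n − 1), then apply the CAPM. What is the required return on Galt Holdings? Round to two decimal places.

Mean R_i = (-13.3 + 15.9 − 15.4 + 4.3 − 12.2 − 6.6) / 6 = -4.5500%
Mean R_m = (-8.2 + 11.2 − 7.4 + 2.2 − 7.8 − 2.8) / 6 = -2.1333%
Σ(R_i − R̄_i)(R_m − R̄_m) = 465.9600  ⇒  Cov = 465.9600 / 5 = 93.1920
Σ(R_m − R̄_m)² = 293.6533  ⇒  Var(R_m) = 293.6533 / 5 = 58.7307
β = Cov / Var(R_m) = 93.1920 / 58.7307 = 1.5868
MRP = 12.6% − 5.2% = 7.40%
E(R) = R_f + β × MRP = 5.2% + 1.5868 × 7.4% = 16.94%

16.94%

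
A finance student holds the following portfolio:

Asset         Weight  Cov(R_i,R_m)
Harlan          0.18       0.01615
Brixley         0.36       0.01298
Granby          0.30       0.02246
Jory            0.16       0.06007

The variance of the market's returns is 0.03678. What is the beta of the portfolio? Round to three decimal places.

β_Harlan = 0.01615 / 0.03678 = 0.4391
β_Brixley = 0.01298 / 0.03678 = 0.3529
β_Granby = 0.02246 / 0.03678 = 0.6107
β_Jory = 0.06007 / 0.03678 = 1.6332
β_P = Σ w_i β_i = 0.18×0.4391 + 0.36×0.3529 + 0.30×0.6107 + 0.16×1.6332 = 0.6506

0.651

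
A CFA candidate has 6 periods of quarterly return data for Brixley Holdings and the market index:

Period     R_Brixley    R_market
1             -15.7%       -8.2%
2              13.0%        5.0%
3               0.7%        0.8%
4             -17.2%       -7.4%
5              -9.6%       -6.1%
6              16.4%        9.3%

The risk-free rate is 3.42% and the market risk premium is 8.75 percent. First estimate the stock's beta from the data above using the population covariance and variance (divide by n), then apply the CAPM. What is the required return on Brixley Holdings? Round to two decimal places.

20.62%

Mean R_i = (-15.7 + 13.0 + 0.7 − 17.2 − 9.6 + 16.4) / 6 = -2.0667%
Mean R_m = (-8.2 + 5.0 + 0.8 − 7.4 − 6.1 + 9.3) / 6 = -1.1000%
Σ(R_i − R̄_i)(R_m − R̄_m) = 519.0200  ⇒  Cov = 519.0200 / 6 = 86.5033
Σ(R_m − R̄_m)² = 264.0800  ⇒  Var(R_m) = 264.0800 / 6 = 44.0133
β = Cov / Var(R_m) = 86.5033 / 44.0133 = 1.9654
E(R) = R_f + β × MRP = 3.42% + 1.9654 × 8.75% = 20.62%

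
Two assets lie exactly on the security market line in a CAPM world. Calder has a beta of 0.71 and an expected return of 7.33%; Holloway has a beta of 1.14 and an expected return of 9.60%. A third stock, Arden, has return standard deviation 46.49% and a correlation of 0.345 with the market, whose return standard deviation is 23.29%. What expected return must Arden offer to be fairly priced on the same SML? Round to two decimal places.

7.22%

MRP = (9.60% − 7.33%) / (1.14 − 0.71) = 5.2791%
R_f = 7.33% − 0.71 × 5.2791% = 3.5818%
β_Arden = ρ·σ_i/σ_m = 0.345 × 46.49 / 23.29 = 0.6887
E(R_Arden) = R_f + β × MRP = 3.5818% + 0.6887 × 5.2791% = 7.22%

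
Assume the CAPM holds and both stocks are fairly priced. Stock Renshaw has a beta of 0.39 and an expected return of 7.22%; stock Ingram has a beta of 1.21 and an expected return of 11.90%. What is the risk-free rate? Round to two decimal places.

Both satisfy E(R) = R_f + β·MRP, so the slope of the SML is
MRP = (11.90% − 7.22%) / (1.21 − 0.39) = 4.68% / 0.82 = 5.7073%
R_f = E(R_Renshaw) − β_Renshaw·MRP = 7.22% − 0.39 × 5.7073% = 4.9942%

4.99%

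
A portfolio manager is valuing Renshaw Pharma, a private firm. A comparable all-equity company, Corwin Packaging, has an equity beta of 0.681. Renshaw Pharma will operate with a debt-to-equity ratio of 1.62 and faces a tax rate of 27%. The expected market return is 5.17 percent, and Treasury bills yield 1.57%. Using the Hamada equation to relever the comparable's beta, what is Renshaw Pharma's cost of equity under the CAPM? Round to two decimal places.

6.92%

β_L = β_U × [1 + (1 − t)(D/E)] = 0.681 × [1 + (1 − 0.27) × 1.62]
    = 0.681 × [1 + 0.73 × 1.62] = 0.681 × 2.1826 = 1.4864
MRP = 5.17% − 1.57% = 3.60%
E(R) = R_f + β_L × MRP = 1.57% + 1.4864 × 3.60% = 6.92%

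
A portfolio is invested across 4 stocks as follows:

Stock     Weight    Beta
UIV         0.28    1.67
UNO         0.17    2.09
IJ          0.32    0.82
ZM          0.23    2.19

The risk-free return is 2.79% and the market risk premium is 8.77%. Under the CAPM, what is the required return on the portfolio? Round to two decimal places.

16.73%

β_P = Σ w_i β_i = 0.28×1.67 + 0.17×2.09 + 0.32×0.82 + 0.23×2.19 = 1.5890
E(R_P) = R_f + β_P × MRP = 2.79% + 1.5890 × 8.77% = 16.73%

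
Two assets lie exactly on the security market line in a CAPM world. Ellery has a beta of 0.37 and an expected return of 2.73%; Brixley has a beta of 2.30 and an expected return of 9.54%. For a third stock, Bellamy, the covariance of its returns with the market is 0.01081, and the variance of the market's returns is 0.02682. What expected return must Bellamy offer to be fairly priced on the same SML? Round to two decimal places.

2.85%

MRP = (9.54% − 2.73%) / (2.30 − 0.37) = 3.5285%
R_f = 2.73% − 0.37 × 3.5285% = 1.4245%
β_Bellamy = Cov / Var(R_m) = 0.01081 / 0.02682 = 0.4031
E(R_Bellamy) = R_f + β × MRP = 1.4245% + 0.4031 × 3.5285% = 2.85%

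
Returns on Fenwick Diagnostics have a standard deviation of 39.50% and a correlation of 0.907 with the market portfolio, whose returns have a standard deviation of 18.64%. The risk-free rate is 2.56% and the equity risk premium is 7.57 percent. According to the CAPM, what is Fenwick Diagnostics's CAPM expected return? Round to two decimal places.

β = ρ × σ_i / σ_m = 0.907 × 39.50% / 18.64% = 1.9220
E(R) = 2.56% + 1.9220 × 7.57% = 17.11%

17.11%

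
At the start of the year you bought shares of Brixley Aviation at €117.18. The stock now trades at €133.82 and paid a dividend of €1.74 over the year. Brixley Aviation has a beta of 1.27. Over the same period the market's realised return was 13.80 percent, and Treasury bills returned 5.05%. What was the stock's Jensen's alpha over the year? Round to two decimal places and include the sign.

Realised HPR = (P1 + D1 − P0) / P0 = (133.82 + 1.74 − 117.18) / 117.18 = 18.38 / 117.18 = 15.6853%
MRP = 13.80% − 5.05% = 8.75%
CAPM required = R_f + β·MRP = 5.05% + 1.27 × 8.75% = 16.1625%
α = realised − required = 15.6853% − 16.1625% = -0.48%

-0.48%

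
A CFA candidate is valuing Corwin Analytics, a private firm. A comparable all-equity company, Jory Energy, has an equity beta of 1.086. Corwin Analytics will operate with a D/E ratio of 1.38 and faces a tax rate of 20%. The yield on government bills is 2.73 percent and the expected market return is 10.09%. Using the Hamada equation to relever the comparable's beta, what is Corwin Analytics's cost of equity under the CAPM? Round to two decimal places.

19.55%

β_L = β_U × [1 + (1 − t)(D/E)] = 1.086 × [1 + (1 − 0.20) × 1.38]
    = 1.086 × [1 + 0.80 × 1.38] = 1.086 × 2.1040 = 2.2849
MRP = 10.09% − 2.73% = 7.36%
E(R) = R_f + β_L × MRP = 2.73% + 2.2849 × 7.36% = 19.55%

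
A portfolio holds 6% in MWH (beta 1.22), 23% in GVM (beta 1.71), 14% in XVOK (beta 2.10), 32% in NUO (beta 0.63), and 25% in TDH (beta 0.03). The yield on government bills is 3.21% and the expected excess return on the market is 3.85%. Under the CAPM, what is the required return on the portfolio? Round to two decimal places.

β_P = Σ w_i β_i = 0.06×1.22 + 0.23×1.71 + 0.14×2.10 + 0.32×0.63 + 0.25×0.03 = 0.9696
E(R_P) = R_f + β_P × MRP = 3.21% + 0.9696 × 3.85% = 6.94%

6.94%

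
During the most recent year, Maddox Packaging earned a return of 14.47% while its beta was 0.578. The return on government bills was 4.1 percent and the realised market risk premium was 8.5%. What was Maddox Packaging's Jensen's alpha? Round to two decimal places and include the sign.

CAPM benchmark = R_f + β(R_m − R_f) = 4.1% + 0.578 × 8.5% = 9.0130%
α = actual − benchmark = 14.47% − 9.0130% = +5.46%

+5.46%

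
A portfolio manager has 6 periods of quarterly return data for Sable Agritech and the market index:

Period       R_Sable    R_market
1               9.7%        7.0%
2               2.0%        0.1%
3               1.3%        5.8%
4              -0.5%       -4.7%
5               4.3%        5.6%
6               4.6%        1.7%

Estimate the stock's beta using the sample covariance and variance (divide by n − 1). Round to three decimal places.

0.552

Mean R_i = (9.7 + 2.0 + 1.3 − 0.5 + 4.3 + 4.6) / 6 = 3.5667%
Mean R_m = (7.0 + 0.1 + 5.8 − 4.7 + 5.6 + 1.7) / 6 = 2.5833%
Σ(R_i − R̄_i)(R_m − R̄_m) = 54.6067  ⇒  Cov = 54.6067 / 5 = 10.9213
Σ(R_m − R̄_m)² = 98.9483  ⇒  Var(R_m) = 98.9483 / 5 = 19.7897
β = Cov / Var(R_m) = 10.9213 / 19.7897 = 0.5519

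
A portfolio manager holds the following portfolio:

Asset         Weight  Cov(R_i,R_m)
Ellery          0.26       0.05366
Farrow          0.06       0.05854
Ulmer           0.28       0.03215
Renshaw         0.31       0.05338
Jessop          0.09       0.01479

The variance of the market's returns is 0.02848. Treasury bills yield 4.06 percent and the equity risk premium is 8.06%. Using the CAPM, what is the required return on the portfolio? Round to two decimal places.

16.61%

β_Ellery = 0.05366 / 0.02848 = 1.8841
β_Farrow = 0.05854 / 0.02848 = 2.0555
β_Ulmer = 0.03215 / 0.02848 = 1.1289
β_Renshaw = 0.05338 / 0.02848 = 1.8743
β_Jessop = 0.01479 / 0.02848 = 0.5193
β_P = Σ w_i β_i = 0.26×1.8841 + 0.06×2.0555 + 0.28×1.1289 + 0.31×1.8743 + 0.09×0.5193 = 1.5571
E(R_P) = R_f + β_P × MRP = 4.06% + 1.5571 × 8.06% = 16.61%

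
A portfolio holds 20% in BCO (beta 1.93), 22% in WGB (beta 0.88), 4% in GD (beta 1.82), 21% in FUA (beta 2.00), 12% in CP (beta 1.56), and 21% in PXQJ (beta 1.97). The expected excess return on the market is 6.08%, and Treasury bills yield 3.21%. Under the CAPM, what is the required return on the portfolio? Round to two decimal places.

β_P = Σ w_i β_i = 0.20×1.93 + 0.22×0.88 + 0.04×1.82 + 0.21×2.00 + 0.12×1.56 + 0.21×1.97 = 1.6733
E(R_P) = R_f + β_P × MRP = 3.21% + 1.6733 × 6.08% = 13.38%

13.38%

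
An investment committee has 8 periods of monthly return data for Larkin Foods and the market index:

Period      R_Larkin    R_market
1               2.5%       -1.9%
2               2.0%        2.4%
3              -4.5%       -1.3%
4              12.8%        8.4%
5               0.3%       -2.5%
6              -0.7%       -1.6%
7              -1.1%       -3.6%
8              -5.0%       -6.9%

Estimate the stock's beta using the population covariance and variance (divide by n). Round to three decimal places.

Mean R_i = (2.5 + 2.0 − 4.5 + 12.8 + 0.3 − 0.7 − 1.1 − 5.0) / 8 = 0.7875%
Mean R_m = (-1.9 + 2.4 − 1.3 + 8.4 − 2.5 − 1.6 − 3.6 − 6.9) / 8 = -0.8750%
Σ(R_i − R̄_i)(R_m − R̄_m) = 157.7625  ⇒  Cov = 157.7625 / 8 = 19.7203
Σ(R_m − R̄_m)² = 144.8750  ⇒  Var(R_m) = 144.8750 / 8 = 18.1094
β = Cov / Var(R_m) = 19.7203 / 18.1094 = 1.0890

1.089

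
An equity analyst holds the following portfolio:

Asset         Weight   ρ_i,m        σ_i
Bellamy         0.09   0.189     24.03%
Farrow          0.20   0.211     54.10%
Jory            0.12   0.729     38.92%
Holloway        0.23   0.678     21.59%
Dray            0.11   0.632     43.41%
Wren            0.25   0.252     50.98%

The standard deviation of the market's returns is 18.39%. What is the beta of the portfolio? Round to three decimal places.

0.853

β_Bellamy = 0.189 × 24.03% / 18.39% = 0.2470
β_Farrow = 0.211 × 54.10% / 18.39% = 0.6207
β_Jory = 0.729 × 38.92% / 18.39% = 1.5428
β_Holloway = 0.678 × 21.59% / 18.39% = 0.7960
β_Dray = 0.632 × 43.41% / 18.39% = 1.4918
β_Wren = 0.252 × 50.98% / 18.39% = 0.6986
β_P = Σ w_i β_i = 0.09×0.2470 + 0.20×0.6207 + 0.12×1.5428 + 0.23×0.7960 + 0.11×1.4918 + 0.25×0.6986 = 0.8533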